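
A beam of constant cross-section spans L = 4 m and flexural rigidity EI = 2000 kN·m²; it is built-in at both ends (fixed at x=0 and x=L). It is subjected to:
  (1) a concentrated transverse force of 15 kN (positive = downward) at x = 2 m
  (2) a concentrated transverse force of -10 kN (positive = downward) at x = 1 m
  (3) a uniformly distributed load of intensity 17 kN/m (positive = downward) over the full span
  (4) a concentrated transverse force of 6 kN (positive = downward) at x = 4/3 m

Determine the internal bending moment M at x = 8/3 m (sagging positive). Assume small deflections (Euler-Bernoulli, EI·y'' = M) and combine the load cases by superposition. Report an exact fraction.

Load 1 — point force P=15 kN at a=2 m (b=L-a=2):
  M_1 = Pa²(a+3b)(L-x)/L³ - Pa²b/L²  [x>a] = 15·2²·(2+3·2)·(4-(8/3))/4³ - 15·2²·2/4² = 5/2 kN·m
Load 2 — point force P=-10 kN at a=1 m (b=L-a=3):
  M_2 = Pa²(a+3b)(L-x)/L³ - Pa²b/L²  [x>a] = (-10)·1²·(1+3·3)·(4-(8/3))/4³ - (-10)·1²·3/4² = -5/24 kN·m
Load 3 — uniform load w=17 kN/m over full span:
  M_3 = wLx/2 - wL²/12 - wx²/2 = 17·4·(8/3)/2 - 17·4²/12 - 17·(8/3)²/2 = 68/9 kN·m
Load 4 — point force P=6 kN at a=4/3 m (b=L-a=8/3):
  M_4 = Pa²(a+3b)(L-x)/L³ - Pa²b/L²  [x>a] = 6·(4/3)²·((4/3)+3·(8/3))·(4-(8/3))/4³ - 6·(4/3)²·(8/3)/4² = 8/27 kN·m
Superposition: M = Σ M_i = 2191/216 kN·m ≈ 10.143519 kN·m

M(8/3) = 2191/216 kN·m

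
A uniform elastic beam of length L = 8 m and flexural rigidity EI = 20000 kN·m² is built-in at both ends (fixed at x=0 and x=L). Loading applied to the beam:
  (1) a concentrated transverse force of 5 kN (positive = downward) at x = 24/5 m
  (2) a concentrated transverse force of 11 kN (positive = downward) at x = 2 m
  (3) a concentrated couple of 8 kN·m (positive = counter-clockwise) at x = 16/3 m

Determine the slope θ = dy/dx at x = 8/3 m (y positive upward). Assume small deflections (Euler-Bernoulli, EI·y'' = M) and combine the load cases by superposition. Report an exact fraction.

Load 1 — point force P=5 kN at a=24/5 m (b=L-a=16/5):
  θ_1 = -Pb²x(2aL-(3a+b)x)/(2L³EI)  [x≤a] = -5·(16/5)²·(8/3)·(2·(24/5)·8-(3·(24/5)+(16/5))·(8/3))/(2·8³·20000) = -28/140625 rad
Load 2 — point force P=11 kN at a=2 m (b=L-a=6):
  θ_2 = Pa²(L-x)(2bL-(3b+a)(L-x))/(2L³EI)  [x>a] = 11·2²·(8-(8/3))·(2·6·8-(3·6+2)·(8-(8/3)))/(2·8³·20000) = -11/90000 rad
Load 3 — applied couple M₀=8 kN·m at a=16/3 m (b=L-a=8/3):
  θ_3 = (R_Ax²/2 - M_Ax)/EI  [x≤a] with R_A=4/3, M_A=8/3 = ((4/3)·(8/3)²/2 - (8/3)·(8/3))/20000 = -2/16875 rad
Superposition: θ = Σ θ_i = -2969/6750000 rad ≈ -0.000440 rad

θ(8/3) = -2969/6750000 rad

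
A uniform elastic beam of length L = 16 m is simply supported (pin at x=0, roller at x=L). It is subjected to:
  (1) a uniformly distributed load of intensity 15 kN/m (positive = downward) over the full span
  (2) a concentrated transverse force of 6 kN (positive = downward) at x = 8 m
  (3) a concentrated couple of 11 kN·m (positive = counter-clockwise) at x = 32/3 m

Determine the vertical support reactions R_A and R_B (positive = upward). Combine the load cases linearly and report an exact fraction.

Load 1 — uniform load w=15 kN/m over full span:
  R_A = wL/2 = 15·16/2 = 120 kN
  R_B = wL/2 = 15·16/2 = 120 kN
Load 2 — point force P=6 kN at a=8 m (b=L-a=8):
  R_A = Pb/L = 6·8/16 = 3 kN
  R_B = Pa/L = 6·8/16 = 3 kN
Load 3 — applied couple M₀=11 kN·m at a=32/3 m (b=L-a=16/3):
  R_A = M₀/L = 11/16 kN
  R_B = -M₀/L = -11/16 kN
Superposition: R_A = 1979/16 kN, R_B = 1957/16 kN

R_A = 1979/16 kN, R_B = 1957/16 kN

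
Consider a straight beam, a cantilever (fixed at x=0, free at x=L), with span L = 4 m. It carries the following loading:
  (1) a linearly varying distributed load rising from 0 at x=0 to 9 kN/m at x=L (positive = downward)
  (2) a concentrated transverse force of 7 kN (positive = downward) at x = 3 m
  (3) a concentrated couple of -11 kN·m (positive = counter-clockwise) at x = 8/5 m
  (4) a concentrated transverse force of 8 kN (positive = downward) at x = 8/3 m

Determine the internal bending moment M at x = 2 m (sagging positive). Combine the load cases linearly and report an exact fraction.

Load 1 — triangular load w₀=9 kN/m (0→w₀ over full span):
  M_1 = w₀Lx/2 - w₀L²/3 - w₀x³/(6L) = 9·4·2/2 - 9·4²/3 - 9·2³/(6·4) = -15 kN·m
Load 2 — point force P=7 kN at a=3 m (b=L-a=1):
  M_2 = -P(a-x)  [x≤a] = -7·(3-2) = -7 kN·m
Load 3 — applied couple M₀=-11 kN·m at a=8/5 m (b=L-a=12/5):
  M_3 = 0  [x>a] = 0 kN·m
Load 4 — point force P=8 kN at a=8/3 m (b=L-a=4/3):
  M_4 = -P(a-x)  [x≤a] = -8·((8/3)-2) = -16/3 kN·m
Superposition: M = Σ M_i = -82/3 kN·m ≈ -27.333333 kN·m

M(2) = -82/3 kN·m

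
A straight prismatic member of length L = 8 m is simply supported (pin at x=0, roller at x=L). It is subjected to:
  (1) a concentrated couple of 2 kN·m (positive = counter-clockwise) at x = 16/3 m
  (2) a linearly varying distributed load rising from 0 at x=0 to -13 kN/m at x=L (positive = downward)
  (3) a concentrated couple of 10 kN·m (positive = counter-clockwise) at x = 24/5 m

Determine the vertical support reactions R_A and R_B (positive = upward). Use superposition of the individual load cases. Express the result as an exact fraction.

Load 1 — applied couple M₀=2 kN·m at a=16/3 m (b=L-a=8/3):
  R_A = M₀/L = 2/8 = 1/4 kN
  R_B = -M₀/L = -2/8 = -1/4 kN
Load 2 — triangular load w₀=-13 kN/m (0→w₀ over full span):
  R_A = w₀L/6 = (-13)·8/6 = -52/3 kN
  R_B = w₀L/3 = (-13)·8/3 = -104/3 kN
Load 3 — applied couple M₀=10 kN·m at a=24/5 m (b=L-a=16/5):
  R_A = M₀/L = 10/8 = 5/4 kN
  R_B = -M₀/L = -10/8 = -5/4 kN
Superposition: R_A = -95/6 kN, R_B = -217/6 kN

R_A = -95/6 kN, R_B = -217/6 kN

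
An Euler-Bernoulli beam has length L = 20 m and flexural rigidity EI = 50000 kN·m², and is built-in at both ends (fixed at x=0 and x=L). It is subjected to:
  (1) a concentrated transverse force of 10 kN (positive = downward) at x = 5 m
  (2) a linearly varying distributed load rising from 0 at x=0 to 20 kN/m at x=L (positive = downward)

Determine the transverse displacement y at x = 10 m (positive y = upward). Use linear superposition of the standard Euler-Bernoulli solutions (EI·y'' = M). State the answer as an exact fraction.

Load 1 — point force P=10 kN at a=5 m (b=L-a=15):
  y_1 = -Pa²(L-x)²(3bL-(3b+a)(L-x))/(6L³EI)  [x>a] = -10·5²·(20-10)²·(3·15·20-(3·15+5)·(20-10))/(6·20³·50000) = -1/240 m
Load 2 — triangular load w₀=20 kN/m (0→w₀ over full span):
  y_2 = -w₀x²(L-x)²(x+2L)/(120LEI) = -20·10²·(20-10)²·(10+2·20)/(120·20·50000) = -1/12 m
Superposition: y = Σ y_i = -7/80 m ≈ -0.087500 m

y(10) = -7/80 m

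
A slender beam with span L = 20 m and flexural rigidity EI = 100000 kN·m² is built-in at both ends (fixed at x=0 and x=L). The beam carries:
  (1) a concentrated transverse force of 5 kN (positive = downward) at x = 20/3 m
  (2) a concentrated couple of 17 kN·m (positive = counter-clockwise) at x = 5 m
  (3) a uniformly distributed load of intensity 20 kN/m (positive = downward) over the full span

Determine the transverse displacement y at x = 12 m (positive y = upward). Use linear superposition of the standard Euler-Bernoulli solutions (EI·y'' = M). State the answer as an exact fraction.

Load 1 — point force P=5 kN at a=20/3 m (b=L-a=40/3):
  y_1 = -Pa²(L-x)²(3bL-(3b+a)(L-x))/(6L³EI)  [x>a] = -5·(20/3)²·(20-12)²·(3·(40/3)·20-(3·(40/3)+(20/3))·(20-12))/(6·20³·100000) = -64/50625 m
Load 2 — applied couple M₀=17 kN·m at a=5 m (b=L-a=15):
  y_2 = (R_Ax³/6 - M_Ax²/2 - M₀(x-a)²/2)/EI  [x>a] with R_A=153/160, M_A=-51/16 = ((153/160)·12³/6 - (-51/16)·12²/2 - 17·(12-5)²/2)/100000 = 221/250000 m
Load 3 — uniform load w=20 kN/m over full span:
  y_3 = -wx²(L-x)²/(24EI) = -20·12²·(20-12)²/(24·100000) = -48/625 m
Superposition: y = Σ y_i = -1562899/20250000 m ≈ -0.077180 m

y(12) = -1562899/20250000 m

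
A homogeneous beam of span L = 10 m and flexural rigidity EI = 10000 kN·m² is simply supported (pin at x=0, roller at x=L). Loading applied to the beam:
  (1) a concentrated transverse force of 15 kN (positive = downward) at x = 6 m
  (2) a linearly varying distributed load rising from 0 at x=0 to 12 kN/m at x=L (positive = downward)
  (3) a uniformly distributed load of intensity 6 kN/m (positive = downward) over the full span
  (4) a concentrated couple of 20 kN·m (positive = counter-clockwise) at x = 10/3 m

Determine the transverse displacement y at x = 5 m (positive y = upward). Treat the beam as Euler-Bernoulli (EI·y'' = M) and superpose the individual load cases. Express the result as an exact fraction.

Load 1 — point force P=15 kN at a=6 m (b=L-a=4):
  y_1 = -Pbx(L²-b²-x²)/(6LEI)  [x≤a] = -15·4·5·(10²-4²-5²)/(6·10·10000) = -59/2000 m
Load 2 — triangular load w₀=12 kN/m (0→w₀ over full span):
  y_2 = -w₀x(7L⁴-10L²x²+3x⁴)/(360LEI) = -12·5·(7·10⁴-10·10²·5²+3·5⁴)/(360·10·10000) = -5/64 m
Load 3 — uniform load w=6 kN/m over full span:
  y_3 = -wx(L³-2Lx²+x³)/(24EI) = -6·5·(10³-2·10·5²+5³)/(24·10000) = -5/64 m
Load 4 — applied couple M₀=20 kN·m at a=10/3 m (b=L-a=20/3):
  y_4 = (M₀x³/(6L)-M₀(x-a)²/2+C₁x)/EI  [x>a] with C₁=M₀(3b²-L²)/(6L)=100/9 = (20·5³/(6·10)-20·(5-(10/3))²/2+(100/9)·5)/10000 = 1/144 m
Superposition: y = Σ y_i = -6437/36000 m ≈ -0.178806 m

y(5) = -6437/36000 m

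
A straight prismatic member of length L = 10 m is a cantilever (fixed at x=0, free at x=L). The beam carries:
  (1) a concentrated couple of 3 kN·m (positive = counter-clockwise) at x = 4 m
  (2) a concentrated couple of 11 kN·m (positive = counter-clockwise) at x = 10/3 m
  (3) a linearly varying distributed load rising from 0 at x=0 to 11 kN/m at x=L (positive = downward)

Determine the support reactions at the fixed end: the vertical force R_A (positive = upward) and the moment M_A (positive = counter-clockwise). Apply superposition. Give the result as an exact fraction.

R_A = 55 kN, M_A = 1058/3 kN·m

Load 1 — applied couple M₀=3 kN·m at a=4 m (b=L-a=6):
  R_A = 0 kN
  M_A = -M₀ = -3 kN·m
Load 2 — applied couple M₀=11 kN·m at a=10/3 m (b=L-a=20/3):
  R_A = 0 kN
  M_A = -M₀ = -11 kN·m
Load 3 — triangular load w₀=11 kN/m (0→w₀ over full span):
  R_A = w₀L/2 = 11·10/2 = 55 kN
  M_A = w₀L²/3 = 11·10²/3 = 1100/3 kN·m
Superposition: R_A = 55 kN, M_A = 1058/3 kN·m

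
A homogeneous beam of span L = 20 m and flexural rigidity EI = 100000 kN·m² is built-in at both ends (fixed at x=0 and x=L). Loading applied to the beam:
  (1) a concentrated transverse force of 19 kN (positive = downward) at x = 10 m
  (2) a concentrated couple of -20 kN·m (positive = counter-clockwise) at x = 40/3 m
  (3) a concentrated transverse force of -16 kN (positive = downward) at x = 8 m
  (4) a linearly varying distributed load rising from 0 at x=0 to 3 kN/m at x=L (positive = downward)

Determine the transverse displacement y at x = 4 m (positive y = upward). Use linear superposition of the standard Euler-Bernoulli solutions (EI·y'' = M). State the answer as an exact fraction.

Load 1 — point force P=19 kN at a=10 m (b=L-a=10):
  y_1 = -Pb²x²(3aL-(3a+b)x)/(6L³EI)  [x≤a] = -19·10²·4²·(3·10·20-(3·10+10)·4)/(6·20³·100000) = -209/75000 m
Load 2 — applied couple M₀=-20 kN·m at a=40/3 m (b=L-a=20/3):
  y_2 = (R_Ax³/6 - M_Ax²/2)/EI  [x≤a] with R_A=-4/3, M_A=-20/3 = ((-4/3)·4³/6 - (-20/3)·4²/2)/100000 = 11/28125 m
Load 3 — point force P=-16 kN at a=8 m (b=L-a=12):
  y_3 = -Pb²x²(3aL-(3a+b)x)/(6L³EI)  [x≤a] = -(-16)·12²·4²·(3·8·20-(3·8+12)·4)/(6·20³·100000) = 1008/390625 m
Load 4 — triangular load w₀=3 kN/m (0→w₀ over full span):
  y_4 = -w₀x²(L-x)²(x+2L)/(120LEI) = -3·4²·(20-4)²·(4+2·20)/(120·20·100000) = -176/78125 m
Superposition: y = Σ y_i = -58159/28125000 m ≈ -0.002068 m

y(4) = -58159/28125000 m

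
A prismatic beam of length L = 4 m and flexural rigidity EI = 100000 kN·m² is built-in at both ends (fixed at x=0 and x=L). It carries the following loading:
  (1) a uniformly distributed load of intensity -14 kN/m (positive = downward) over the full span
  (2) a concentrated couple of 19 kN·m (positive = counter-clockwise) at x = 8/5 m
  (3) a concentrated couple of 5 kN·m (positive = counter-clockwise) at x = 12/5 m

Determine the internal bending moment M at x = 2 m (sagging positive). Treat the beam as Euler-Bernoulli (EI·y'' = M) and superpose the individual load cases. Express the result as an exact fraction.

Load 1 — uniform load w=-14 kN/m over full span:
  M_1 = wLx/2 - wL²/12 - wx²/2 = (-14)·4·2/2 - (-14)·4²/12 - (-14)·2²/2 = -28/3 kN·m
Load 2 — applied couple M₀=19 kN·m at a=8/5 m (b=L-a=12/5):
  M_2 = R_Ax - M_A - M₀  [x>a] with R_A=171/25, M_A=57/25 = (171/25)·2 - (57/25) - 19 = -38/5 kN·m
Load 3 — applied couple M₀=5 kN·m at a=12/5 m (b=L-a=8/5):
  M_3 = R_Ax - M_A  [x≤a] with R_A=9/5, M_A=8/5 = (9/5)·2 - (8/5) = 2 kN·m
Superposition: M = Σ M_i = -224/15 kN·m ≈ -14.933333 kN·m

M(2) = -224/15 kN·m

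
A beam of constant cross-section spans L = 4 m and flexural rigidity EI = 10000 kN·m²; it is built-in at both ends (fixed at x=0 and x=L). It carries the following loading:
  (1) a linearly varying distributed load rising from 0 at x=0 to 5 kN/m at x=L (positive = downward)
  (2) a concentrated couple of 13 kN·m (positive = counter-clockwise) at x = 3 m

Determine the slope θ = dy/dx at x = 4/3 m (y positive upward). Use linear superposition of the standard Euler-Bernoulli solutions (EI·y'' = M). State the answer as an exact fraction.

Load 1 — triangular load w₀=5 kN/m (0→w₀ over full span):
  θ_1 = -w₀(2x(L-x)(L-2x)(x+2L)+x²(L-x)²)/(120LEI) = -5·(2·(4/3)·(4-(4/3))·(4-2·(4/3))·((4/3)+2·4)+(4/3)²·(4-(4/3))²)/(120·4·10000) = -16/151875 rad
Load 2 — applied couple M₀=13 kN·m at a=3 m (b=L-a=1):
  θ_2 = (R_Ax²/2 - M_Ax)/EI  [x≤a] with R_A=117/32, M_A=65/16 = ((117/32)·(4/3)²/2 - (65/16)·(4/3))/10000 = -13/60000 rad
Superposition: θ = Σ θ_i = -313/972000 rad ≈ -0.000322 rad

θ(4/3) = -313/972000 rad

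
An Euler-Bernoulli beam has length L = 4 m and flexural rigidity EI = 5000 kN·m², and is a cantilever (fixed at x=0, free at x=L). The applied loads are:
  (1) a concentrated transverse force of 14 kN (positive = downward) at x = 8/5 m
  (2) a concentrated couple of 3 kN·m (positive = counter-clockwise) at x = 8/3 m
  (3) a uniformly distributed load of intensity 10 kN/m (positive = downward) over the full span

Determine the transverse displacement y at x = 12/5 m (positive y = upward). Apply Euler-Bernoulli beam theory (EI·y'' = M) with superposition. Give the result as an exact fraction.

y(12/5) = -8291/234375 m

Load 1 — point force P=14 kN at a=8/5 m (b=L-a=12/5):
  y_1 = -Pa²(3x-a)/(6EI)  [x>a] = -14·(8/5)²·(3·(12/5)-(8/5))/(6·5000) = -1568/234375 m
Load 2 — applied couple M₀=3 kN·m at a=8/3 m (b=L-a=4/3):
  y_2 = M₀x²/(2EI)  [x≤a] = 3·(12/5)²/(2·5000) = 27/15625 m
Load 3 — uniform load w=10 kN/m over full span:
  y_3 = -wx²(x²-4Lx+6L²)/(24EI) = -10·(12/5)²·((12/5)²-4·4·(12/5)+6·4²)/(24·5000) = -2376/78125 m
Superposition: y = Σ y_i = -8291/234375 m ≈ -0.035375 m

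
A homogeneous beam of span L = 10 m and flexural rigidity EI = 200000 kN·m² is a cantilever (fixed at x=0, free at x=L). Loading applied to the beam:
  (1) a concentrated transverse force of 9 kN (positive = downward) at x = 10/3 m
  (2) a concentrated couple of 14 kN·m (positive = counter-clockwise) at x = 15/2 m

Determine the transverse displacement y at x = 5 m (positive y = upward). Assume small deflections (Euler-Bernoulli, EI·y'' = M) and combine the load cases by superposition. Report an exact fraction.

Load 1 — point force P=9 kN at a=10/3 m (b=L-a=20/3):
  y_1 = -Pa²(3x-a)/(6EI)  [x>a] = -9·(10/3)²·(3·5-(10/3))/(6·200000) = -7/7200 m
Load 2 — applied couple M₀=14 kN·m at a=15/2 m (b=L-a=5/2):
  y_2 = M₀x²/(2EI)  [x≤a] = 14·5²/(2·200000) = 7/8000 m
Superposition: y = Σ y_i = -7/72000 m ≈ -0.000097 m

y(5) = -7/72000 m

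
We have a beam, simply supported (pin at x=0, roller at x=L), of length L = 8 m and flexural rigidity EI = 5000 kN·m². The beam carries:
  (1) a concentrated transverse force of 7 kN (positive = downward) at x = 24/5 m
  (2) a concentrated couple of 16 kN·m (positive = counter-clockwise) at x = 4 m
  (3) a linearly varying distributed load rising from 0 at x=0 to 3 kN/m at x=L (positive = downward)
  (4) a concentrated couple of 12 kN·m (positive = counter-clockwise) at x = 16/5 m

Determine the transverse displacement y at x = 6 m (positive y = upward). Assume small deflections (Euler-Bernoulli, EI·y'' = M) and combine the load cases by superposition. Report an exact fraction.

Load 1 — point force P=7 kN at a=24/5 m (b=L-a=16/5):
  y_1 = -Pa(L-x)(2Lx-a²-x²)/(6LEI)  [x>a] = -7·(24/5)·(8-6)·(2·8·6-(24/5)²-6²)/(6·8·5000) = -1617/156250 m
Load 2 — applied couple M₀=16 kN·m at a=4 m (b=L-a=4):
  y_2 = (M₀x³/(6L)-M₀(x-a)²/2+C₁x)/EI  [x>a] with C₁=M₀(3b²-L²)/(6L)=-16/3 = (16·6³/(6·8)-16·(6-4)²/2+(-16/3)·6)/5000 = 1/625 m
Load 3 — triangular load w₀=3 kN/m (0→w₀ over full span):
  y_3 = -w₀x(7L⁴-10L²x²+3x⁴)/(360LEI) = -3·6·(7·8⁴-10·8²·6²+3·6⁴)/(360·8·5000) = -119/10000 m
Load 4 — applied couple M₀=12 kN·m at a=16/5 m (b=L-a=24/5):
  y_4 = (M₀x³/(6L)-M₀(x-a)²/2+C₁x)/EI  [x>a] with C₁=M₀(3b²-L²)/(6L)=32/25 = (12·6³/(6·8)-12·(6-(16/5))²/2+(32/25)·6)/5000 = 183/62500 m
Superposition: y = Σ y_i = -22151/1250000 m ≈ -0.017721 m

y(6) = -22151/1250000 m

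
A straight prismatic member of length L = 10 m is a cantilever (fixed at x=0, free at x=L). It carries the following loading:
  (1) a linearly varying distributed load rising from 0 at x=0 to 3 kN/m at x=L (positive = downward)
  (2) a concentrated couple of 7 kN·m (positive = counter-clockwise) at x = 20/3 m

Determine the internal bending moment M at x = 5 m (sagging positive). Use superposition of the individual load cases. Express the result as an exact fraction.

M(5) = -97/4 kN·m

Load 1 — triangular load w₀=3 kN/m (0→w₀ over full span):
  M_1 = w₀Lx/2 - w₀L²/3 - w₀x³/(6L) = 3·10·5/2 - 3·10²/3 - 3·5³/(6·10) = -125/4 kN·m
Load 2 — applied couple M₀=7 kN·m at a=20/3 m (b=L-a=10/3):
  M_2 = M₀  [x≤a] = 7 = 7 kN·m
Superposition: M = Σ M_i = -97/4 kN·m ≈ -24.250000 kN·m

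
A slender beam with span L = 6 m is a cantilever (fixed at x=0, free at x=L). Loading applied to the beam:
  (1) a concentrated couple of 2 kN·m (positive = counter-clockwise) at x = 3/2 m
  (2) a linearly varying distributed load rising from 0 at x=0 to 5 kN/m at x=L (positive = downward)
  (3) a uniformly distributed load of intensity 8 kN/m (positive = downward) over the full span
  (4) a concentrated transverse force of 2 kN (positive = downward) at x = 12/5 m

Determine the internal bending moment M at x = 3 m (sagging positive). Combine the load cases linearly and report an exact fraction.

M(3) = -219/4 kN·m

Load 1 — applied couple M₀=2 kN·m at a=3/2 m (b=L-a=9/2):
  M_1 = 0  [x>a] = 0 kN·m
Load 2 — triangular load w₀=5 kN/m (0→w₀ over full span):
  M_2 = w₀Lx/2 - w₀L²/3 - w₀x³/(6L) = 5·6·3/2 - 5·6²/3 - 5·3³/(6·6) = -75/4 kN·m
Load 3 — uniform load w=8 kN/m over full span:
  M_3 = -w(L-x)²/2 = -8·(6-3)²/2 = -36 kN·m
Load 4 — point force P=2 kN at a=12/5 m (b=L-a=18/5):
  M_4 = 0  [x>a] = 0 kN·m
Superposition: M = Σ M_i = -219/4 kN·m ≈ -54.750000 kN·m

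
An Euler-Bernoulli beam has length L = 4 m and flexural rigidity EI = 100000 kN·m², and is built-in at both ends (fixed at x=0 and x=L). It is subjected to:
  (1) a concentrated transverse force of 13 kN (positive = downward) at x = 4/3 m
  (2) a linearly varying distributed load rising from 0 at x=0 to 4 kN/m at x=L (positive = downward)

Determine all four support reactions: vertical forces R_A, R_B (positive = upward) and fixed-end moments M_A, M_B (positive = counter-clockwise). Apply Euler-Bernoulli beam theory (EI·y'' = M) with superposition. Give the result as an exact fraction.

R_A = 1624/135 kN, M_A = 1328/135 kN·m, R_B = 1211/135 kN, M_B = -952/135 kN·m

Load 1 — point force P=13 kN at a=4/3 m (b=L-a=8/3):
  R_A = Pb²(3a+b)/L³ = 13·(8/3)²·(3·(4/3)+(8/3))/4³ = 260/27 kN
  M_A = Pab²/L² = 13·(4/3)·(8/3)²/4² = 208/27 kN·m
  R_B = Pa²(a+3b)/L³ = 13·(4/3)²·((4/3)+3·(8/3))/4³ = 91/27 kN
  M_B = -Pa²b/L² = -13·(4/3)²·(8/3)/4² = -104/27 kN·m
Load 2 — triangular load w₀=4 kN/m (0→w₀ over full span):
  R_A = 3w₀L/20 = 3·4·4/20 = 12/5 kN
  M_A = w₀L²/30 = 4·4²/30 = 32/15 kN·m
  R_B = 7w₀L/20 = 7·4·4/20 = 28/5 kN
  M_B = -w₀L²/20 = -4·4²/20 = -16/5 kN·m
Superposition: R_A = 1624/135 kN, M_A = 1328/135 kN·m, R_B = 1211/135 kN, M_B = -952/135 kN·m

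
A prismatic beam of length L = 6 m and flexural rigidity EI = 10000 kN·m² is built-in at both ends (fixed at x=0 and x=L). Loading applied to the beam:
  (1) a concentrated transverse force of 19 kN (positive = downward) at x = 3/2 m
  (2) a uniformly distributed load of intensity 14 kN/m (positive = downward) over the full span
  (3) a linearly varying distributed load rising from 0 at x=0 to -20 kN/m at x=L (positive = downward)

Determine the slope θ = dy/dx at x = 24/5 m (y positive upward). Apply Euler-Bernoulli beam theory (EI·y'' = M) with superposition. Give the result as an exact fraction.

Load 1 — point force P=19 kN at a=3/2 m (b=L-a=9/2):
  θ_1 = Pa²(L-x)(2bL-(3b+a)(L-x))/(2L³EI)  [x>a] = 19·(3/2)²·(6-(24/5))·(2·(9/2)·6-(3·(9/2)+(3/2))·(6-(24/5)))/(2·6³·10000) = 171/400000 rad
Load 2 — uniform load w=14 kN/m over full span:
  θ_2 = -wx(L-x)(L-2x)/(12EI) = -14·(24/5)·(6-(24/5))·(6-2·(24/5))/(12·10000) = 189/78125 rad
Load 3 — triangular load w₀=-20 kN/m (0→w₀ over full span):
  θ_3 = -w₀(2x(L-x)(L-2x)(x+2L)+x²(L-x)²)/(120LEI) = -(-20)·(2·(24/5)·(6-(24/5))·(6-2·(24/5))·((24/5)+2·6)+(24/5)²·(6-(24/5))²)/(120·6·10000) = -144/78125 rad
Superposition: θ = Σ θ_i = 2007/2000000 rad ≈ 0.001004 rad

θ(24/5) = 2007/2000000 rad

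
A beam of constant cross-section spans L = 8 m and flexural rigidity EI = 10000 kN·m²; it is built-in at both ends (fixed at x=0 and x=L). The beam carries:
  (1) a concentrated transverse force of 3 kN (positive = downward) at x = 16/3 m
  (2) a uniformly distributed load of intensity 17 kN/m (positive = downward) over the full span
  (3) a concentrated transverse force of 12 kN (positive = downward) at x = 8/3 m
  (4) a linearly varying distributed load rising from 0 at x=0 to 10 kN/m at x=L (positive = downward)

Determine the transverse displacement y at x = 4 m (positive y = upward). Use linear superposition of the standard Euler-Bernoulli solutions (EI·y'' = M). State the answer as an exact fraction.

Load 1 — point force P=3 kN at a=16/3 m (b=L-a=8/3):
  y_1 = -Pb²x²(3aL-(3a+b)x)/(6L³EI)  [x≤a] = -3·(8/3)²·4²·(3·(16/3)·8-(3·(16/3)+(8/3))·4)/(6·8³·10000) = -2/3375 m
Load 2 — uniform load w=17 kN/m over full span:
  y_2 = -wx²(L-x)²/(24EI) = -17·4²·(8-4)²/(24·10000) = -34/1875 m
Load 3 — point force P=12 kN at a=8/3 m (b=L-a=16/3):
  y_3 = -Pa²(L-x)²(3bL-(3b+a)(L-x))/(6L³EI)  [x>a] = -12·(8/3)²·(8-4)²·(3·(16/3)·8-(3·(16/3)+(8/3))·(8-4))/(6·8³·10000) = -8/3375 m
Load 4 — triangular load w₀=10 kN/m (0→w₀ over full span):
  y_4 = -w₀x²(L-x)²(x+2L)/(120LEI) = -10·4²·(8-4)²·(4+2·8)/(120·8·10000) = -2/375 m
Superposition: y = Σ y_i = -446/16875 m ≈ -0.026430 m

y(4) = -446/16875 m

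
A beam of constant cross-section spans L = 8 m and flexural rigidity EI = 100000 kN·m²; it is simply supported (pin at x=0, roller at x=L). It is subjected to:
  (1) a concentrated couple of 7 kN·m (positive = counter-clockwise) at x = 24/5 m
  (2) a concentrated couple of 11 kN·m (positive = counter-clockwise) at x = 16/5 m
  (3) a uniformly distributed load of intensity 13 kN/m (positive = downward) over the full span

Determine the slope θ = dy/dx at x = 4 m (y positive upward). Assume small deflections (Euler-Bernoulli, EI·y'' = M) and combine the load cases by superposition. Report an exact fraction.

θ(4) = 69/1250000 rad

Load 1 — applied couple M₀=7 kN·m at a=24/5 m (b=L-a=16/5):
  θ_1 = (M₀x²/(2L)+C₁)/EI  [x≤a] with C₁=M₀(3b²-L²)/(6L)=-364/75 = (7·4²/(2·8)+(-364/75))/100000 = 161/7500000 rad
Load 2 — applied couple M₀=11 kN·m at a=16/5 m (b=L-a=24/5):
  θ_2 = (M₀x²/(2L)-M₀(x-a)+C₁)/EI  [x>a] with C₁=M₀(3b²-L²)/(6L)=88/75 = (11·4²/(2·8)-11·(4-(16/5))+(88/75))/100000 = 253/7500000 rad
Load 3 — uniform load w=13 kN/m over full span:
  θ_3 = -w(L³-6Lx²+4x³)/(24EI) = -13·(8³-6·8·4²+4·4³)/(24·100000) = 0 rad
Superposition: θ = Σ θ_i = 69/1250000 rad ≈ 0.000055 rad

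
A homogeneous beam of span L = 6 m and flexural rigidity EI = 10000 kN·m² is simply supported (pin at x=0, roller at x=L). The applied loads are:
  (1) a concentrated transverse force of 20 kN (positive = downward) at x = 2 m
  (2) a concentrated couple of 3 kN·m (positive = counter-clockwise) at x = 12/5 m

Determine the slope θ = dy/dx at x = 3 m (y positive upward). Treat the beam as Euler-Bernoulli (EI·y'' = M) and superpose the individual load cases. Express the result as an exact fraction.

Load 1 — point force P=20 kN at a=2 m (b=L-a=4):
  θ_1 = -Pa(2L²-6Lx+3x²+a²)/(6LEI)  [x>a] = -20·2·(2·6²-6·6·3+3·3²+2²)/(6·6·10000) = 1/1800 rad
Load 2 — applied couple M₀=3 kN·m at a=12/5 m (b=L-a=18/5):
  θ_2 = (M₀x²/(2L)-M₀(x-a)+C₁)/EI  [x>a] with C₁=M₀(3b²-L²)/(6L)=6/25 = (3·3²/(2·6)-3·(3-(12/5))+(6/25))/10000 = 69/1000000 rad
Superposition: θ = Σ θ_i = 5621/9000000 rad ≈ 0.000625 rad

θ(3) = 5621/9000000 rad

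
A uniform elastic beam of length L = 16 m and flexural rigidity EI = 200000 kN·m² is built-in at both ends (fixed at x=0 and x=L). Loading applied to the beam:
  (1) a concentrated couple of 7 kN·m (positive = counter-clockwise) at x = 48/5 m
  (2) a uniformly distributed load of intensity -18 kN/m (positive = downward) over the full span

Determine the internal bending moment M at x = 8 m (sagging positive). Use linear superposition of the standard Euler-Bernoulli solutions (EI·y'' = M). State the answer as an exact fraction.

Load 1 — applied couple M₀=7 kN·m at a=48/5 m (b=L-a=32/5):
  M_1 = R_Ax - M_A  [x≤a] with R_A=63/100, M_A=56/25 = (63/100)·8 - (56/25) = 14/5 kN·m
Load 2 — uniform load w=-18 kN/m over full span:
  M_2 = wLx/2 - wL²/12 - wx²/2 = (-18)·16·8/2 - (-18)·16²/12 - (-18)·8²/2 = -192 kN·m
Superposition: M = Σ M_i = -946/5 kN·m ≈ -189.200000 kN·m

M(8) = -946/5 kN·m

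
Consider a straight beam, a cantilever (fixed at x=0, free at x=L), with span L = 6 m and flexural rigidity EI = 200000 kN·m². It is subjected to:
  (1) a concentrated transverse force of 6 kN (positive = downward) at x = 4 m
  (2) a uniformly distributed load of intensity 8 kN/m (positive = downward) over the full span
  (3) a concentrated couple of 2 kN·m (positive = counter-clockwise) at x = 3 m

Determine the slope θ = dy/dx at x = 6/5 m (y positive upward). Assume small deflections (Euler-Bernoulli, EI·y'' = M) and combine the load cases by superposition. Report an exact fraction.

Load 1 — point force P=6 kN at a=4 m (b=L-a=2):
  θ_1 = -Px(2a-x)/(2EI)  [x≤a] = -6·(6/5)·(2·4-(6/5))/(2·200000) = -153/1250000 rad
Load 2 — uniform load w=8 kN/m over full span:
  θ_2 = -wx(x²-3Lx+3L²)/(6EI) = -8·(6/5)·((6/5)²-3·6·(6/5)+3·6²)/(6·200000) = -549/781250 rad
Load 3 — applied couple M₀=2 kN·m at a=3 m (b=L-a=3):
  θ_3 = M₀x/EI  [x≤a] = 2·(6/5)/200000 = 3/250000 rad
Superposition: θ = Σ θ_i = -2541/3125000 rad ≈ -0.000813 rad

θ(6/5) = -2541/3125000 rad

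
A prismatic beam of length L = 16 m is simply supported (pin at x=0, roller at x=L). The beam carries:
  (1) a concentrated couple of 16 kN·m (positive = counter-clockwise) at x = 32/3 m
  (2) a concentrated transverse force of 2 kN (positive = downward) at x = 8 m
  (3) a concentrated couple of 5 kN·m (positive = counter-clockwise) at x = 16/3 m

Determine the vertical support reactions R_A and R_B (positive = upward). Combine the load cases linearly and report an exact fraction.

Load 1 — applied couple M₀=16 kN·m at a=32/3 m (b=L-a=16/3):
  R_A = M₀/L = 16/16 = 1 kN
  R_B = -M₀/L = -16/16 = -1 kN
Load 2 — point force P=2 kN at a=8 m (b=L-a=8):
  R_A = Pb/L = 2·8/16 = 1 kN
  R_B = Pa/L = 2·8/16 = 1 kN
Load 3 — applied couple M₀=5 kN·m at a=16/3 m (b=L-a=32/3):
  R_A = M₀/L = 5/16 kN
  R_B = -M₀/L = -5/16 kN
Superposition: R_A = 37/16 kN, R_B = -5/16 kN

R_A = 37/16 kN, R_B = -5/16 kN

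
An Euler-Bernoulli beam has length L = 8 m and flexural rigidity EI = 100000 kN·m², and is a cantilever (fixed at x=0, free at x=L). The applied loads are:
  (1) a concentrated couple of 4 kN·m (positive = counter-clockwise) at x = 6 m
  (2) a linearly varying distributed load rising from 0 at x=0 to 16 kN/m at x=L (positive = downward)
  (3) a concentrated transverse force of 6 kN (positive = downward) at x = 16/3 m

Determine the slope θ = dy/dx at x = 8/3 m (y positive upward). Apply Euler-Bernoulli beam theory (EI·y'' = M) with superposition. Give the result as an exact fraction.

Load 1 — applied couple M₀=4 kN·m at a=6 m (b=L-a=2):
  θ_1 = M₀x/EI  [x≤a] = 4·(8/3)/100000 = 1/9375 rad
Load 2 — triangular load w₀=16 kN/m (0→w₀ over full span):
  θ_2 = (w₀Lx²/4-w₀L²x/3-w₀x⁴/(24L))/EI = (16·8·(8/3)²/4-16·8²·(8/3)/3-16·(8/3)⁴/(24·8))/100000 = -5216/759375 rad
Load 3 — point force P=6 kN at a=16/3 m (b=L-a=8/3):
  θ_3 = -Px(2a-x)/(2EI)  [x≤a] = -6·(8/3)·(2·(16/3)-(8/3))/(2·100000) = -2/3125 rad
Superposition: θ = Σ θ_i = -5621/759375 rad ≈ -0.007402 rad

θ(8/3) = -5621/759375 rad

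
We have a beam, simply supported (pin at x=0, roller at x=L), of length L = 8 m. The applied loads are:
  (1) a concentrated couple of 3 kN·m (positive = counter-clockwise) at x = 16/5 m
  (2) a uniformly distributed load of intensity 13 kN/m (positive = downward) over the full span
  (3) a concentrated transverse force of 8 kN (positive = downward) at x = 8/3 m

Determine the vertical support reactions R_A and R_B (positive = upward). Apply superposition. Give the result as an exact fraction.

R_A = 1385/24 kN, R_B = 1303/24 kN

Load 1 — applied couple M₀=3 kN·m at a=16/5 m (b=L-a=24/5):
  R_A = M₀/L = 3/8 kN
  R_B = -M₀/L = -3/8 kN
Load 2 — uniform load w=13 kN/m over full span:
  R_A = wL/2 = 13·8/2 = 52 kN
  R_B = wL/2 = 13·8/2 = 52 kN
Load 3 — point force P=8 kN at a=8/3 m (b=L-a=16/3):
  R_A = Pb/L = 8·(16/3)/8 = 16/3 kN
  R_B = Pa/L = 8·(8/3)/8 = 8/3 kN
Superposition: R_A = 1385/24 kN, R_B = 1303/24 kN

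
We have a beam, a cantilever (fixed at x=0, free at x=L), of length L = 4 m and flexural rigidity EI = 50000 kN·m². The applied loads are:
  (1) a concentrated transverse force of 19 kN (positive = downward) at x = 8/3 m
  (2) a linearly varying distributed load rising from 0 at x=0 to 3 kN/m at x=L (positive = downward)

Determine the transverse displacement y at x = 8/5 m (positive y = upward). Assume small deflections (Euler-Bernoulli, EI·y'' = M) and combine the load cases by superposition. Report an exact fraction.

Load 1 — point force P=19 kN at a=8/3 m (b=L-a=4/3):
  y_1 = -Px²(3a-x)/(6EI)  [x≤a] = -19·(8/5)²·(3·(8/3)-(8/5))/(6·50000) = -1216/1171875 m
Load 2 — triangular load w₀=3 kN/m (0→w₀ over full span):
  y_2 = (w₀Lx³/12-w₀L²x²/6-w₀x⁵/(120L))/EI = (3·4·(8/5)³/12-3·4²·(8/5)²/6-3·(8/5)⁵/(120·4))/50000 = -16064/48828125 m
Superposition: y = Σ y_i = -200192/146484375 m ≈ -0.001367 m

y(8/5) = -200192/146484375 m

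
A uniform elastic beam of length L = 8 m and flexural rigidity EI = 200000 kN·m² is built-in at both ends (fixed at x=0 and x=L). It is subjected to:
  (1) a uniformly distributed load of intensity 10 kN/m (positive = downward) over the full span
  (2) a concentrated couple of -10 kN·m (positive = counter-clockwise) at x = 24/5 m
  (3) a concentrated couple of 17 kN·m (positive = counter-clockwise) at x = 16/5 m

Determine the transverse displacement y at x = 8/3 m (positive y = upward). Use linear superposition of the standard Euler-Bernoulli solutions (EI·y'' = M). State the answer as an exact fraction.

y(8/3) = -14461/37968750 m

Load 1 — uniform load w=10 kN/m over full span:
  y_1 = -wx²(L-x)²/(24EI) = -10·(8/3)²·(8-(8/3))²/(24·200000) = -64/151875 m
Load 2 — applied couple M₀=-10 kN·m at a=24/5 m (b=L-a=16/5):
  y_2 = (R_Ax³/6 - M_Ax²/2)/EI  [x≤a] with R_A=-9/5, M_A=-16/5 = ((-9/5)·(8/3)³/6 - (-16/5)·(8/3)²/2)/200000 = 4/140625 m
Load 3 — applied couple M₀=17 kN·m at a=16/5 m (b=L-a=24/5):
  y_3 = (R_Ax³/6 - M_Ax²/2)/EI  [x≤a] with R_A=153/50, M_A=51/25 = ((153/50)·(8/3)³/6 - (51/25)·(8/3)²/2)/200000 = 17/1406250 m
Superposition: y = Σ y_i = -14461/37968750 m ≈ -0.000381 m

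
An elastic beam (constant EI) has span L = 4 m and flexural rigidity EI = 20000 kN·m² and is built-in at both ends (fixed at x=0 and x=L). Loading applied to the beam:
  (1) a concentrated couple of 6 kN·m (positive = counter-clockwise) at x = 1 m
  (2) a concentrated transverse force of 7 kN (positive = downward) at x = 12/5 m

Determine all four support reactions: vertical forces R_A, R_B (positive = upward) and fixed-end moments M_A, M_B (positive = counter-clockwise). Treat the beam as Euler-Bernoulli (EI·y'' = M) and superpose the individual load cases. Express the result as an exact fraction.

Load 1 — applied couple M₀=6 kN·m at a=1 m (b=L-a=3):
  R_A = 6M₀ab/L³ = 6·6·1·3/4³ = 27/16 kN
  M_A = M₀b(2a-b)/L² = 6·3·(2·1-3)/4² = -9/8 kN·m
  R_B = -6M₀ab/L³ = -6·6·1·3/4³ = -27/16 kN
  M_B = M₀a(2b-a)/L² = 6·1·(2·3-1)/4² = 15/8 kN·m
Load 2 — point force P=7 kN at a=12/5 m (b=L-a=8/5):
  R_A = Pb²(3a+b)/L³ = 7·(8/5)²·(3·(12/5)+(8/5))/4³ = 308/125 kN
  M_A = Pab²/L² = 7·(12/5)·(8/5)²/4² = 336/125 kN·m
  R_B = Pa²(a+3b)/L³ = 7·(12/5)²·((12/5)+3·(8/5))/4³ = 567/125 kN
  M_B = -Pa²b/L² = -7·(12/5)²·(8/5)/4² = -504/125 kN·m
Superposition: R_A = 8303/2000 kN, M_A = 1563/1000 kN·m, R_B = 5697/2000 kN, M_B = -2157/1000 kN·m

R_A = 8303/2000 kN, M_A = 1563/1000 kN·m, R_B = 5697/2000 kN, M_B = -2157/1000 kN·m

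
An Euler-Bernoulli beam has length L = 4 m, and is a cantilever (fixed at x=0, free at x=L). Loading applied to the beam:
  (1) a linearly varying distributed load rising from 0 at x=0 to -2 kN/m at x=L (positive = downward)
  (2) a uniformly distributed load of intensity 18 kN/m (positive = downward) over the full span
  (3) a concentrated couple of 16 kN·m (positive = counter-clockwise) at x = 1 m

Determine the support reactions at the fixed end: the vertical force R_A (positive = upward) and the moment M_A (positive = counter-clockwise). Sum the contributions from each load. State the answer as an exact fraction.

Load 1 — triangular load w₀=-2 kN/m (0→w₀ over full span):
  R_A = w₀L/2 = (-2)·4/2 = -4 kN
  M_A = w₀L²/3 = (-2)·4²/3 = -32/3 kN·m
Load 2 — uniform load w=18 kN/m over full span:
  R_A = wL = 18·4 = 72 kN
  M_A = wL²/2 = 18·4²/2 = 144 kN·m
Load 3 — applied couple M₀=16 kN·m at a=1 m (b=L-a=3):
  R_A = 0 kN
  M_A = -M₀ = -16 kN·m
Superposition: R_A = 68 kN, M_A = 352/3 kN·m

R_A = 68 kN, M_A = 352/3 kN·m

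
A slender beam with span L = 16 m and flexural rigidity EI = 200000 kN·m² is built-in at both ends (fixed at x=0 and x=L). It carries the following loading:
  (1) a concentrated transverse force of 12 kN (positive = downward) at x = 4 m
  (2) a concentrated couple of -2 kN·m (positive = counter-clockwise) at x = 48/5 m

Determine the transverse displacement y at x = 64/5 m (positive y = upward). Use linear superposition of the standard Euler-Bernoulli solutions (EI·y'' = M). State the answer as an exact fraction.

y(64/5) = -1762/9765625 m

Load 1 — point force P=12 kN at a=4 m (b=L-a=12):
  y_1 = -Pa²(L-x)²(3bL-(3b+a)(L-x))/(6L³EI)  [x>a] = -12·4²·(16-(64/5))²·(3·12·16-(3·12+4)·(16-(64/5)))/(6·16³·200000) = -14/78125 m
Load 2 — applied couple M₀=-2 kN·m at a=48/5 m (b=L-a=32/5):
  y_2 = (R_Ax³/6 - M_Ax²/2 - M₀(x-a)²/2)/EI  [x>a] with R_A=-9/50, M_A=-16/25 = ((-9/50)·(64/5)³/6 - (-16/25)·(64/5)²/2 - (-2)·((64/5)-(48/5))²/2)/200000 = -12/9765625 m
Superposition: y = Σ y_i = -1762/9765625 m ≈ -0.000180 m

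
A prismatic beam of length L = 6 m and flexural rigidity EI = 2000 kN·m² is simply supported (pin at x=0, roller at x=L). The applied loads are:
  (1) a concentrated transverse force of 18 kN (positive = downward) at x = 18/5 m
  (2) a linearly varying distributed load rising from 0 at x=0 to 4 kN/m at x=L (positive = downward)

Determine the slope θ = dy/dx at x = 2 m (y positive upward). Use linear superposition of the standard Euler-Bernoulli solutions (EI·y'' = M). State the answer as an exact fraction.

Load 1 — point force P=18 kN at a=18/5 m (b=L-a=12/5):
  θ_1 = -Pb(L²-b²-3x²)/(6LEI)  [x≤a] = -18·(12/5)·(6²-(12/5)²-3·2²)/(6·6·2000) = -171/15625 rad
Load 2 — triangular load w₀=4 kN/m (0→w₀ over full span):
  θ_2 = -w₀(7L⁴-30L²x²+15x⁴)/(360LEI) = -4·(7·6⁴-30·6²·2²+15·2⁴)/(360·6·2000) = -26/5625 rad
Superposition: θ = Σ θ_i = -2189/140625 rad ≈ -0.015566 rad

θ(2) = -2189/140625 rad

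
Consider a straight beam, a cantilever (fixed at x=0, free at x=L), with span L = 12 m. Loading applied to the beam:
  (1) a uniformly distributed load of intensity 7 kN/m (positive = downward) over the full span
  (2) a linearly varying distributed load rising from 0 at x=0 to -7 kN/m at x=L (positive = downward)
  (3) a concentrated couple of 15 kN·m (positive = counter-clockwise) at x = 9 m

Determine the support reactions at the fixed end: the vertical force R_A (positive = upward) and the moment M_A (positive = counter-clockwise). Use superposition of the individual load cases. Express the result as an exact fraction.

R_A = 42 kN, M_A = 153 kN·m

Load 1 — uniform load w=7 kN/m over full span:
  R_A = wL = 7·12 = 84 kN
  M_A = wL²/2 = 7·12²/2 = 504 kN·m
Load 2 — triangular load w₀=-7 kN/m (0→w₀ over full span):
  R_A = w₀L/2 = (-7)·12/2 = -42 kN
  M_A = w₀L²/3 = (-7)·12²/3 = -336 kN·m
Load 3 — applied couple M₀=15 kN·m at a=9 m (b=L-a=3):
  R_A = 0 kN
  M_A = -M₀ = -15 kN·m
Superposition: R_A = 42 kN, M_A = 153 kN·m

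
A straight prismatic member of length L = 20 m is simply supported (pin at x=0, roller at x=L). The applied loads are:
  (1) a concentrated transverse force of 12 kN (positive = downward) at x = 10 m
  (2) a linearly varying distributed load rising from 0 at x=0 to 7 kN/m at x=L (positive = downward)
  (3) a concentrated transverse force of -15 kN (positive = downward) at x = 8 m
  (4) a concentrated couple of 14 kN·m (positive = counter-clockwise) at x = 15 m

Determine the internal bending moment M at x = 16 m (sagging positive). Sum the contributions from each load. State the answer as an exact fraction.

M(16) = 658/5 kN·m

Load 1 — point force P=12 kN at a=10 m (b=L-a=10):
  M_1 = Pa(L-x)/L  [x>a] = 12·10·(20-16)/20 = 24 kN·m
Load 2 — triangular load w₀=7 kN/m (0→w₀ over full span):
  M_2 = w₀Lx/6 - w₀x³/(6L) = 7·20·16/6 - 7·16³/(6·20) = 672/5 kN·m
Load 3 — point force P=-15 kN at a=8 m (b=L-a=12):
  M_3 = Pa(L-x)/L  [x>a] = (-15)·8·(20-16)/20 = -24 kN·m
Load 4 — applied couple M₀=14 kN·m at a=15 m (b=L-a=5):
  M_4 = M₀x/L - M₀  [x>a] = 14·16/20 - 14 = -14/5 kN·m
Superposition: M = Σ M_i = 658/5 kN·m ≈ 131.600000 kN·m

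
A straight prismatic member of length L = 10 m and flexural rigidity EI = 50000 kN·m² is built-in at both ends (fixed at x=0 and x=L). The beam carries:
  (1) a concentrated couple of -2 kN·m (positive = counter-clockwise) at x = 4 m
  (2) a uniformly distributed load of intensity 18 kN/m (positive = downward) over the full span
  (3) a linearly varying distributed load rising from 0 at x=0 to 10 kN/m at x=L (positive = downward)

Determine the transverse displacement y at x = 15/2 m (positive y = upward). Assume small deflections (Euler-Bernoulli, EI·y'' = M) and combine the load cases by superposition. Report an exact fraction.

y(15/2) = -17689/2560000 m

Load 1 — applied couple M₀=-2 kN·m at a=4 m (b=L-a=6):
  y_1 = (R_Ax³/6 - M_Ax²/2 - M₀(x-a)²/2)/EI  [x>a] with R_A=-36/125, M_A=-6/25 = ((-36/125)·(15/2)³/6 - (-6/25)·(15/2)²/2 - (-2)·((15/2)-4)²/2)/50000 = -1/40000 m
Load 2 — uniform load w=18 kN/m over full span:
  y_2 = -wx²(L-x)²/(24EI) = -18·(15/2)²·(10-(15/2))²/(24·50000) = -27/5120 m
Load 3 — triangular load w₀=10 kN/m (0→w₀ over full span):
  y_3 = -w₀x²(L-x)²(x+2L)/(120LEI) = -10·(15/2)²·(10-(15/2))²·((15/2)+2·10)/(120·10·50000) = -33/20480 m
Superposition: y = Σ y_i = -17689/2560000 m ≈ -0.006910 m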